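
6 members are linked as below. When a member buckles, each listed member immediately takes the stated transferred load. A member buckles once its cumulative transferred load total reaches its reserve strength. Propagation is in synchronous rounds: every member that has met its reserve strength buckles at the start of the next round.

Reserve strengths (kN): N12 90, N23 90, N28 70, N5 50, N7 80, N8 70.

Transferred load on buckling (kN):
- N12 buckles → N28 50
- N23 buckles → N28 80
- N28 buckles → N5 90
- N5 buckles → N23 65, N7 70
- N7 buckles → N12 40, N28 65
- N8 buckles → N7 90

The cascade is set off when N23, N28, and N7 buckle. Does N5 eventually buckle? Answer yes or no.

yes

Round 1 — N23, N28, N7 buckle (initial).
  N12: +40 → 40 < 90
  N5: +90 → 90 ≥ 50
Round 2 — N5 buckles.
No further bucklings.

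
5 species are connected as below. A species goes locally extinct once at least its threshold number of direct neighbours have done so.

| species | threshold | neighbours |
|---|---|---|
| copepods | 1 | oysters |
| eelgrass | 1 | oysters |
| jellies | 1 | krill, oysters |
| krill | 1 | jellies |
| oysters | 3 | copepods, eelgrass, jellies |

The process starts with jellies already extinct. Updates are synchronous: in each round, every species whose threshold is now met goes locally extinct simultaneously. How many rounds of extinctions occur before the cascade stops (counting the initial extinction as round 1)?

2

Round 1 — jellies goes locally extinct (initial).
Round 2 — checking thresholds:
  krill: 1 of 1 neighbours ≥ 1, goes locally extinct.
  oysters: 1 of 3 neighbours < 3, below threshold.
Round 3 — no new extinctions; cascade stops.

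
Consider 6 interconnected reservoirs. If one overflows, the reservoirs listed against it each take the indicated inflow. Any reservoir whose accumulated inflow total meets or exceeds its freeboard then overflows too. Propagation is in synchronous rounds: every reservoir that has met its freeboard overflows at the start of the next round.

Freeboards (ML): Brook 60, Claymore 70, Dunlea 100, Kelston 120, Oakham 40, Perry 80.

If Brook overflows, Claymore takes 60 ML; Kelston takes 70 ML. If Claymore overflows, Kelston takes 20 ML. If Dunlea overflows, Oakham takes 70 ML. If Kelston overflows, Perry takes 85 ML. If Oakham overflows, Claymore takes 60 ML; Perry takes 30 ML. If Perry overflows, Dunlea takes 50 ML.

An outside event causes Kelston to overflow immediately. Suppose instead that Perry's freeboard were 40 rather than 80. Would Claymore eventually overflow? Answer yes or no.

no

With Perry's freeboard at 40:
Round 1 — Kelston overflows (initial).
  Perry: +85 → 85 ≥ 40
Round 2 — Perry overflows.
  Dunlea: +50 → 50 < 100
No further overflows.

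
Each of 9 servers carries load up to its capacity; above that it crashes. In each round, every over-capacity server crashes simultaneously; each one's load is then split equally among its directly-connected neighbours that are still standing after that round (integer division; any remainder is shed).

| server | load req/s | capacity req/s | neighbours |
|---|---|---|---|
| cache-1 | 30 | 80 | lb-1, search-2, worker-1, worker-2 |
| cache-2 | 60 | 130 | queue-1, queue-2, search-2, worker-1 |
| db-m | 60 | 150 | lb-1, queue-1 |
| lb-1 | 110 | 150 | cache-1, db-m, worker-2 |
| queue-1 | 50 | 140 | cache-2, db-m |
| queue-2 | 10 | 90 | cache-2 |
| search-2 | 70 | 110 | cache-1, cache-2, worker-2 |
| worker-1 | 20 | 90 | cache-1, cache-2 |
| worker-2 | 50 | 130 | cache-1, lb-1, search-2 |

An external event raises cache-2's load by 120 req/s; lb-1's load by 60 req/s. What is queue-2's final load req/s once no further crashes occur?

Round 1 — cache-2 at 180 > 130; lb-1 at 170 > 150. cache-2, lb-1 crash.
  cache-2 sheds 180 req/s to queue-1, queue-2, search-2, worker-1: 45 each.
    queue-1: 50+45 = 95 ≤ 140
    queue-2: 10+45 = 55 ≤ 90
    search-2: 70+45 = 115 > 110
    worker-1: 20+45 = 65 ≤ 90
  lb-1 sheds 170 req/s to cache-1, db-m, worker-2: 56 each (2 lost).
    cache-1: 30+56 = 86 > 80
    db-m: 60+56 = 116 ≤ 150
    worker-2: 50+56 = 106 ≤ 130
Round 2 — cache-1, search-2 crash.
  cache-1 sheds 86 req/s to worker-1, worker-2: 43 each.
    worker-1: 65+43 = 108 > 90
    worker-2: 106+43 = 149 > 130
  search-2 sheds 115 req/s to worker-2: 115 each.
    worker-2: 149+115 = 264 > 130
Round 3 — worker-1, worker-2 crash.
  worker-1 sheds 108 req/s: no online neighbours, lost.
  worker-2 sheds 264 req/s: no online neighbours, lost.
No further crashes.

55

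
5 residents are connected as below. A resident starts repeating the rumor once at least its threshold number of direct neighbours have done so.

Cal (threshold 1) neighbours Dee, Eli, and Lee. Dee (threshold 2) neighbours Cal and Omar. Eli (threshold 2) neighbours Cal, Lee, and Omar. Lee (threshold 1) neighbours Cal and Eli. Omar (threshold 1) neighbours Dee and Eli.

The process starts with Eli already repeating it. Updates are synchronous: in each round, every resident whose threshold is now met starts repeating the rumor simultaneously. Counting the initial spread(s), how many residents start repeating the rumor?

5

Round 1 — Eli starts repeating the rumor (initial).
Round 2 — checking thresholds:
  Cal: 1 of 3 neighbours ≥ 1, starts repeating the rumor.
  Lee: 1 of 2 neighbours ≥ 1, starts repeating the rumor.
  Omar: 1 of 2 neighbours ≥ 1, starts repeating the rumor.
Round 3 — checking thresholds:
  Dee: 2 of 2 neighbours ≥ 2, starts repeating the rumor.
Round 4 — no new spreads; cascade stops.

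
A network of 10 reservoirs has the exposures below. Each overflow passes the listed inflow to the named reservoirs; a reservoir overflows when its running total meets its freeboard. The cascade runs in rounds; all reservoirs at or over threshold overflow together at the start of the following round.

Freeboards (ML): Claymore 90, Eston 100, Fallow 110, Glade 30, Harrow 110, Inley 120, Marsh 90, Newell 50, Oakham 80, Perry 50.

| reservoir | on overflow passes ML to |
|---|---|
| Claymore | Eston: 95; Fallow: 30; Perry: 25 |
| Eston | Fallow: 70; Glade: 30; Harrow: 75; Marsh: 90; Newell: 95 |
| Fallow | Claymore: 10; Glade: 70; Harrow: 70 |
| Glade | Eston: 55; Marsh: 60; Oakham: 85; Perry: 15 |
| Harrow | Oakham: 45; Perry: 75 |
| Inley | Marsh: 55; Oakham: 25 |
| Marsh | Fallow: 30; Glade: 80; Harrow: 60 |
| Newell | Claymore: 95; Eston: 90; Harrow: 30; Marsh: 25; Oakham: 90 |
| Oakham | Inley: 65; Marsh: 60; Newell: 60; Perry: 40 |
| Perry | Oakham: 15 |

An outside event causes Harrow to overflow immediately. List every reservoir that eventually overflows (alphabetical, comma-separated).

Harrow, Perry

Round 1 — Harrow overflows (initial).
  Oakham: +45 → 45 < 80
  Perry: +75 → 75 ≥ 50
Round 2 — Perry overflows.
  Oakham: +15 → 60 < 80
No further overflows.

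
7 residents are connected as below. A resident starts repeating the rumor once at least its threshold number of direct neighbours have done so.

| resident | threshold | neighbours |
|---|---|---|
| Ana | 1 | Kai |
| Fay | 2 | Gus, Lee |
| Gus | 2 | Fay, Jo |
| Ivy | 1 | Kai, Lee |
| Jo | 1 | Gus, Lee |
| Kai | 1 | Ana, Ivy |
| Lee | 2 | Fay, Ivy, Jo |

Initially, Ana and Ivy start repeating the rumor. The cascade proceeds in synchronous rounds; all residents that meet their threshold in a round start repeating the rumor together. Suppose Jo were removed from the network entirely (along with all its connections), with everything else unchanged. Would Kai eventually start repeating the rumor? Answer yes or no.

With Jo removed:
Round 1 — Ana, Ivy start repeating the rumor (initial).
Round 2 — checking thresholds:
  Kai: 2 of 2 neighbours ≥ 1, starts repeating the rumor.
  Lee: 1 of 2 neighbours < 2, holds.
Round 3 — no new spreads; cascade stops.

yes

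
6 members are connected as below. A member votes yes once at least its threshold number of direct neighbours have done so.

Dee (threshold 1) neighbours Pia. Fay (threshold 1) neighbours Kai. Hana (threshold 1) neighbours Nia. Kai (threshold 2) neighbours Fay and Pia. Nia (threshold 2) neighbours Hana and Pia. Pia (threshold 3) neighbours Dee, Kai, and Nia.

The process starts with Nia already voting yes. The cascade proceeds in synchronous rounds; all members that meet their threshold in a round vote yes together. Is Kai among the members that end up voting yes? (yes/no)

no

Round 1 — Nia votes yes (initial).
Round 2 — checking thresholds:
  Hana: 1 of 1 neighbours ≥ 1, votes yes.
  Pia: 1 of 3 neighbours < 3, not yet.
Round 3 — no new yes votes; cascade stops.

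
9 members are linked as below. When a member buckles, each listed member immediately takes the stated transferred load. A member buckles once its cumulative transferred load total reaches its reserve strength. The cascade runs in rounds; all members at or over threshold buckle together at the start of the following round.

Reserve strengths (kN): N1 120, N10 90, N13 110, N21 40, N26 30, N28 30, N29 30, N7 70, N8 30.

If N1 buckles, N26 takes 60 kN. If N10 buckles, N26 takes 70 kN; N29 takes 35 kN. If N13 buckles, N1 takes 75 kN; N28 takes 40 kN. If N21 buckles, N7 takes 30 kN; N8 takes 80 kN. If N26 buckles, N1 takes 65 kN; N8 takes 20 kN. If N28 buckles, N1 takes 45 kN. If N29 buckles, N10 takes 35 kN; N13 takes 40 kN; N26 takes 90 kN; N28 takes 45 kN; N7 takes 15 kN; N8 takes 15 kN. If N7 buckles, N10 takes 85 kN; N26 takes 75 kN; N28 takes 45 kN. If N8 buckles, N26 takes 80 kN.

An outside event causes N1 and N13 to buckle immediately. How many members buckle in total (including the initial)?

Round 1 — N1, N13 buckle (initial).
  N26: +60 → 60 ≥ 30
  N28: +40 → 40 ≥ 30
Round 2 — N26, N28 buckle.
  N8: +20 → 20 < 30
No further bucklings.

4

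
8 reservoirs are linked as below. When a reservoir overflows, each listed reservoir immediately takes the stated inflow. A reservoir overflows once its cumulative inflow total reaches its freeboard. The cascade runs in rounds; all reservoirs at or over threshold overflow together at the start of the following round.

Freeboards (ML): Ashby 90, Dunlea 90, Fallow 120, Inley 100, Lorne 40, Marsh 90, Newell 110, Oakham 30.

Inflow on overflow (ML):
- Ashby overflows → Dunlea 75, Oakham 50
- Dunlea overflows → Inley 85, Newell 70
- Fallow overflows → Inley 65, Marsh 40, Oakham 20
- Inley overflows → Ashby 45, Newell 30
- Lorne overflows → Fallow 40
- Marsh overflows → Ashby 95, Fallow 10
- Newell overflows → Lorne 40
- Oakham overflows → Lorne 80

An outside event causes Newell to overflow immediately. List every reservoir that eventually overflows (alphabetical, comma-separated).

Round 1 — Newell overflows (initial).
  Lorne: +40 → 40 ≥ 40
Round 2 — Lorne overflows.
  Fallow: +40 → 40 < 120
No further overflows.

Lorne, Newell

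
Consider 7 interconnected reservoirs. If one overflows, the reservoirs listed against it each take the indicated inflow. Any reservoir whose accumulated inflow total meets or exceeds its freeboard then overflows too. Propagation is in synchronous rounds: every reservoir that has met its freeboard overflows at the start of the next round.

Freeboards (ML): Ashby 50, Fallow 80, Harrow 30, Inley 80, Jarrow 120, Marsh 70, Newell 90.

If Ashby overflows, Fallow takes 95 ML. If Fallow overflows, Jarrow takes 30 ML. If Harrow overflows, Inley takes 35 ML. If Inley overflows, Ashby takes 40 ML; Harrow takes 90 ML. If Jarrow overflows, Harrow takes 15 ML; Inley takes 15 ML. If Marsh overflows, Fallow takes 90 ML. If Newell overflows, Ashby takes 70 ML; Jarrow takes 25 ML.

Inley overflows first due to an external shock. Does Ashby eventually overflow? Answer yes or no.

Round 1 — Inley overflows (initial).
  Ashby: +40 → 40 < 50
  Harrow: +90 → 90 ≥ 30
Round 2 — Harrow overflows.
No further overflows.

no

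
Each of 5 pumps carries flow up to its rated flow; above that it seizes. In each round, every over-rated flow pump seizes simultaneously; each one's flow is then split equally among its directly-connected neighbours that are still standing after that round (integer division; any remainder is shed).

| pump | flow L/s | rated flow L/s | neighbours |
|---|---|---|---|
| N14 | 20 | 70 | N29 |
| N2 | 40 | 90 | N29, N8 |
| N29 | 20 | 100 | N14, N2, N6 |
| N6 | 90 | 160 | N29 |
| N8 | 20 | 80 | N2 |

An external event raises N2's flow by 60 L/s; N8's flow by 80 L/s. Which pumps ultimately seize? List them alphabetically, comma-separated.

N14, N2, N29, N8

Round 1 — N2 at 100 > 90; N8 at 100 > 80. N2, N8 seize.
  N2 sheds 100 L/s to N29: 100 each.
    N29: 20+100 = 120 > 100
  N8 sheds 100 L/s: no online neighbours, lost.
Round 2 — N29 seizes.
  N29 sheds 120 L/s to N14, N6: 60 each.
    N14: 20+60 = 80 > 70
    N6: 90+60 = 150 ≤ 160
Round 3 — N14 seizes.
  N14 sheds 80 L/s: no online neighbours, lost.
No further seizures.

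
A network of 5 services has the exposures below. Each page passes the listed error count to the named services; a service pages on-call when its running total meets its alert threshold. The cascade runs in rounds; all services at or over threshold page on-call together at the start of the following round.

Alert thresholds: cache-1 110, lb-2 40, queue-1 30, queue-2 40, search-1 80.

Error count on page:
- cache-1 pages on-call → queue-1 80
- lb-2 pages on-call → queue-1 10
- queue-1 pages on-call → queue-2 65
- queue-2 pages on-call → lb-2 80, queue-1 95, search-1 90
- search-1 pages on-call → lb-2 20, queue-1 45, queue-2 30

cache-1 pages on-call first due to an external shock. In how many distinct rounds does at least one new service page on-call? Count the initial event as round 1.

4

Round 1 — cache-1 pages on-call (initial).
  queue-1: +80 → 80 ≥ 30
Round 2 — queue-1 pages on-call.
  queue-2: +65 → 65 ≥ 40
Round 3 — queue-2 pages on-call.
  lb-2: +80 → 80 ≥ 40
  search-1: +90 → 90 ≥ 80
Round 4 — lb-2, search-1 page on-call.
No further pages.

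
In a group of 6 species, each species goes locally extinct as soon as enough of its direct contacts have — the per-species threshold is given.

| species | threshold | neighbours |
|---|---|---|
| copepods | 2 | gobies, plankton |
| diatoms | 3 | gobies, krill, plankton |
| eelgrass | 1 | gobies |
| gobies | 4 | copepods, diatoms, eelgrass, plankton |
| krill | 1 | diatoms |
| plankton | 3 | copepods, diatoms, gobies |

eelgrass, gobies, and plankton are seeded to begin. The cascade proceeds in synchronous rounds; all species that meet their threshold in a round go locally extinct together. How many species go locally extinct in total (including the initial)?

4

Round 1 — eelgrass, gobies, plankton go locally extinct (initial).
Round 2 — checking thresholds:
  copepods: 2 of 2 neighbours ≥ 2, goes locally extinct.
  diatoms: 2 of 3 neighbours < 3, holds.
Round 3 — no new extinctions; cascade stops.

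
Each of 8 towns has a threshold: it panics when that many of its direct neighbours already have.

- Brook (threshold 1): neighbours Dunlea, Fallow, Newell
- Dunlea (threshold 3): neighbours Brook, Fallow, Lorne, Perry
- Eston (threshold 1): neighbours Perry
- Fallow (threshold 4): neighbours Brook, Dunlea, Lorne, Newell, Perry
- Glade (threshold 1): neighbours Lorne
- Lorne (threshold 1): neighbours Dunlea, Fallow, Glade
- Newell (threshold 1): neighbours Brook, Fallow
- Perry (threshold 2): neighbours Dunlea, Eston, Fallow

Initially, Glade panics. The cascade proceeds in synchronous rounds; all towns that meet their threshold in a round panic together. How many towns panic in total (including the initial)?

Round 1 — Glade panics (initial).
Round 2 — checking thresholds:
  Lorne: 1 of 3 neighbours ≥ 1, panics.
Round 3 — no new panics; cascade stops.

2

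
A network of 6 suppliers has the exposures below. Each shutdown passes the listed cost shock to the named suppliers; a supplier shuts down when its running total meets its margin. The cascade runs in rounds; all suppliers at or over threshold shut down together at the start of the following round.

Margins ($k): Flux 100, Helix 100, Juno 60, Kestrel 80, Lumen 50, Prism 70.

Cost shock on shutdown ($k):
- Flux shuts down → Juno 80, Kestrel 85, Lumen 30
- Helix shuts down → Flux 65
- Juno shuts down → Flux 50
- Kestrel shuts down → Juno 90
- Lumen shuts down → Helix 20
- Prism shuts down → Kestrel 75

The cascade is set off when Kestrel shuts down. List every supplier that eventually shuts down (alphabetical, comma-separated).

Juno, Kestrel

Round 1 — Kestrel shuts down (initial).
  Juno: +90 → 90 ≥ 60
Round 2 — Juno shuts down.
  Flux: +50 → 50 < 100
No further shutdowns.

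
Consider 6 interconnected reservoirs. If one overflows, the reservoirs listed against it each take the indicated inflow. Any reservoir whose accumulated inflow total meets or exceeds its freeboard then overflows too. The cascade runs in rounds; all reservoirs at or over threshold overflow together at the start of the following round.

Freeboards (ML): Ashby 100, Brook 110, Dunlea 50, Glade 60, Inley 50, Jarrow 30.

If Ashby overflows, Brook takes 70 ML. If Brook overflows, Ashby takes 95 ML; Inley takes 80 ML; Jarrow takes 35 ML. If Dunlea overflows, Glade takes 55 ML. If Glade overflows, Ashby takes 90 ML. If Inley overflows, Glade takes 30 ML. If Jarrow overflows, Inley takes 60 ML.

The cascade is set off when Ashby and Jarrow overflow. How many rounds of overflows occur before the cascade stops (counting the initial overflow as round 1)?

Round 1 — Ashby, Jarrow overflow (initial).
  Brook: +70 → 70 < 110
  Inley: +60 → 60 ≥ 50
Round 2 — Inley overflows.
  Glade: +30 → 30 < 60
No further overflows.

2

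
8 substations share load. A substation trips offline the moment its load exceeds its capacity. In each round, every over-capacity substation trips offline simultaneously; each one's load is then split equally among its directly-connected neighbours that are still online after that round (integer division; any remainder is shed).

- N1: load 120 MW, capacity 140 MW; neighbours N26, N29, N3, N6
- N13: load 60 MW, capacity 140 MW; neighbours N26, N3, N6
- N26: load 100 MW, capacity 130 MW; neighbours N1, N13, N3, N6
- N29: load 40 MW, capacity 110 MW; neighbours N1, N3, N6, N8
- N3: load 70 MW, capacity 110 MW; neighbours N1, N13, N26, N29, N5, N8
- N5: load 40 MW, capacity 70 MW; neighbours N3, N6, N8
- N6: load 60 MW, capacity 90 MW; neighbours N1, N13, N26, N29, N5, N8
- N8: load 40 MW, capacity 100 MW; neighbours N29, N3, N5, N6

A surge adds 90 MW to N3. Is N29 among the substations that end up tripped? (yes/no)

Round 1 — N3 at 160 > 110. N3 trips offline.
  N3 sheds 160 MW to N1, N13, N26, N29, N5, N8: 26 each (4 lost).
    N1: 120+26 = 146 > 140
    N13: 60+26 = 86 ≤ 140
    N26: 100+26 = 126 ≤ 130
    N29: 40+26 = 66 ≤ 110
    N5: 40+26 = 66 ≤ 70
    N8: 40+26 = 66 ≤ 100
Round 2 — N1 trips offline.
  N1 sheds 146 MW to N26, N29, N6: 48 each (2 lost).
    N26: 126+48 = 174 > 130
    N29: 66+48 = 114 > 110
    N6: 60+48 = 108 > 90
Round 3 — N26, N29, N6 trip offline.
  N26 sheds 174 MW to N13: 174 each.
    N13: 86+174 = 260 > 140
  N29 sheds 114 MW to N8: 114 each.
    N8: 66+114 = 180 > 100
  N6 sheds 108 MW to N13, N5, N8: 36 each.
    N13: 260+36 = 296 > 140
    N5: 66+36 = 102 > 70
    N8: 180+36 = 216 > 100
Round 4 — N13, N5, N8 trip offline.
  N13 sheds 296 MW: no online neighbours, lost.
  N5 sheds 102 MW: no online neighbours, lost.
  N8 sheds 216 MW: no online neighbours, lost.
No further trips.

yes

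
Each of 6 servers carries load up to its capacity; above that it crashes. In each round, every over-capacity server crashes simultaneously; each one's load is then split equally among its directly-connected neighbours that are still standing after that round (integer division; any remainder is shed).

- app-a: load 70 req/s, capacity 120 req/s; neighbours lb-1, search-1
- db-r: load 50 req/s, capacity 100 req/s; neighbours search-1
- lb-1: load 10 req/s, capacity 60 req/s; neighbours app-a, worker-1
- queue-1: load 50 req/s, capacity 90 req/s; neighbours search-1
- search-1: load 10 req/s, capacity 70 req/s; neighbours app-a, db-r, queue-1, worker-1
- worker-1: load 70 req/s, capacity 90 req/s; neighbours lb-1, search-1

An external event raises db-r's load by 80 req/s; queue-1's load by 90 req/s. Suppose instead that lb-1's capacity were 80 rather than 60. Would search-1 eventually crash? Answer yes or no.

With lb-1's capacity at 80:
Round 1 — db-r at 130 > 100; queue-1 at 140 > 90. db-r, queue-1 crash.
  db-r sheds 130 req/s to search-1: 130 each.
    search-1: 10+130 = 140 > 70
  queue-1 sheds 140 req/s to search-1: 140 each.
    search-1: 140+140 = 280 > 70
Round 2 — search-1 crashes.
  search-1 sheds 280 req/s to app-a, worker-1: 140 each.
    app-a: 70+140 = 210 > 120
    worker-1: 70+140 = 210 > 90
Round 3 — app-a, worker-1 crash.
  app-a sheds 210 req/s to lb-1: 210 each.
    lb-1: 10+210 = 220 > 80
  worker-1 sheds 210 req/s to lb-1: 210 each.
    lb-1: 220+210 = 430 > 80
Round 4 — lb-1 crashes.
  lb-1 sheds 430 req/s: no online neighbours, lost.
No further crashes.

yes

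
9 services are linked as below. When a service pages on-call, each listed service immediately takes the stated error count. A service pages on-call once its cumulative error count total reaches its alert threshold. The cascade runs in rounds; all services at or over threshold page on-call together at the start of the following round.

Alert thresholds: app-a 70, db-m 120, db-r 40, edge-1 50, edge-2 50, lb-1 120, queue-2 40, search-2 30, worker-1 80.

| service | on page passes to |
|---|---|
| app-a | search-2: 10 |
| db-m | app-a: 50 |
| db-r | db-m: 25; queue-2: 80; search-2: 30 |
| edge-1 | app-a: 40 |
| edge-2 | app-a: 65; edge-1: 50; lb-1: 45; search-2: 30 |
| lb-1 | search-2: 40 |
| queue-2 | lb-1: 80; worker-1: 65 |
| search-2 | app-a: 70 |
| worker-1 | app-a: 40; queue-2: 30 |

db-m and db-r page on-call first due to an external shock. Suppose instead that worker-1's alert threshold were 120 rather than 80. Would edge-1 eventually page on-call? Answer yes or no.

With worker-1's alert threshold at 120:
Round 1 — db-m, db-r page on-call (initial).
  app-a: +50 → 50 < 70
  queue-2: +80 → 80 ≥ 40
  search-2: +30 → 30 ≥ 30
Round 2 — queue-2, search-2 page on-call.
  app-a: +70 → 120 ≥ 70
  lb-1: +80 → 80 < 120
  worker-1: +65 → 65 < 120
Round 3 — app-a pages on-call.
No further pages.

no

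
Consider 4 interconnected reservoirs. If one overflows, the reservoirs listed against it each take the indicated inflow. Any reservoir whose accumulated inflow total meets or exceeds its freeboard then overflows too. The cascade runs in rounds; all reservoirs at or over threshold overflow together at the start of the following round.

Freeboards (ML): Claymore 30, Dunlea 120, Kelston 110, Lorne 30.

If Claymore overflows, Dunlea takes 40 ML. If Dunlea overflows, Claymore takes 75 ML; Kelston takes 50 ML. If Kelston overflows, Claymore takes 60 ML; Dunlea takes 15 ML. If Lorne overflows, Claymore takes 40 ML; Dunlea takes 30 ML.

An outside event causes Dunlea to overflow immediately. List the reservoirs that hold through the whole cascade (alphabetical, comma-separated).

Round 1 — Dunlea overflows (initial).
  Claymore: +75 → 75 ≥ 30
  Kelston: +50 → 50 < 110
Round 2 — Claymore overflows.
No further overflows.

Kelston, Lorne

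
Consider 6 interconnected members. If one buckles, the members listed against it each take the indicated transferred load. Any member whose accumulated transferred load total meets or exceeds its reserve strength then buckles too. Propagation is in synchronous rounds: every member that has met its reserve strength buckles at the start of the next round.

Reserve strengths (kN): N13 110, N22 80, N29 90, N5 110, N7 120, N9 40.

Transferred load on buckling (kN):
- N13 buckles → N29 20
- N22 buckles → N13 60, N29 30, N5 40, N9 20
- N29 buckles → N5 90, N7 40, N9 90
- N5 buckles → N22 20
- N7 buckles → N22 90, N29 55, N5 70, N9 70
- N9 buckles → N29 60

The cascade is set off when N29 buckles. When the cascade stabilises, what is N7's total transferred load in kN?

Round 1 — N29 buckles (initial).
  N5: +90 → 90 < 110
  N7: +40 → 40 < 120
  N9: +90 → 90 ≥ 40
Round 2 — N9 buckles.
No further bucklings.

40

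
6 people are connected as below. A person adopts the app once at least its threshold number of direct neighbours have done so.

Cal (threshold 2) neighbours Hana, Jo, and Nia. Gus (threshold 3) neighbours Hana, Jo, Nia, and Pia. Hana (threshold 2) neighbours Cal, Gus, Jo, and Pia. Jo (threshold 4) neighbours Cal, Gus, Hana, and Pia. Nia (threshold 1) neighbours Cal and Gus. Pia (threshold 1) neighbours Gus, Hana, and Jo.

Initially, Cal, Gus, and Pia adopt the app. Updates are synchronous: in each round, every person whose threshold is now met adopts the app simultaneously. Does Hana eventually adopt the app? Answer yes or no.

Round 1 — Cal, Gus, Pia adopt the app (initial).
Round 2 — checking thresholds:
  Hana: 3 of 4 neighbours ≥ 2, adopts the app.
  Jo: 3 of 4 neighbours < 4, not yet.
  Nia: 2 of 2 neighbours ≥ 1, adopts the app.
Round 3 — checking thresholds:
  Jo: 4 of 4 neighbours ≥ 4, adopts the app.
Round 4 — no new adoptions; cascade stops.

yes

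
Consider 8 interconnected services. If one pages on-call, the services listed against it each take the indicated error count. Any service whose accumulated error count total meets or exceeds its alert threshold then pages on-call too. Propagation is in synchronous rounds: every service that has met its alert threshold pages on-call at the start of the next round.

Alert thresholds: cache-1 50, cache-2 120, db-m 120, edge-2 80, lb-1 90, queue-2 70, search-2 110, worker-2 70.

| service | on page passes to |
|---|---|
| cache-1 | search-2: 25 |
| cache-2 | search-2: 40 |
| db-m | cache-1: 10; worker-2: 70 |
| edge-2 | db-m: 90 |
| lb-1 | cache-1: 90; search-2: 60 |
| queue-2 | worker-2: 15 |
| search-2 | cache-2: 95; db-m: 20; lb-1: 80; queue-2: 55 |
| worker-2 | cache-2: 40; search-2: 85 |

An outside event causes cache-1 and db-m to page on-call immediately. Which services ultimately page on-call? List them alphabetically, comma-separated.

cache-1, cache-2, db-m, search-2, worker-2

Round 1 — cache-1, db-m page on-call (initial).
  search-2: +25 → 25 < 110
  worker-2: +70 → 70 ≥ 70
Round 2 — worker-2 pages on-call.
  cache-2: +40 → 40 < 120
  search-2: +85 → 110 ≥ 110
Round 3 — search-2 pages on-call.
  cache-2: +95 → 135 ≥ 120
  lb-1: +80 → 80 < 90
  queue-2: +55 → 55 < 70
Round 4 — cache-2 pages on-call.
No further pages.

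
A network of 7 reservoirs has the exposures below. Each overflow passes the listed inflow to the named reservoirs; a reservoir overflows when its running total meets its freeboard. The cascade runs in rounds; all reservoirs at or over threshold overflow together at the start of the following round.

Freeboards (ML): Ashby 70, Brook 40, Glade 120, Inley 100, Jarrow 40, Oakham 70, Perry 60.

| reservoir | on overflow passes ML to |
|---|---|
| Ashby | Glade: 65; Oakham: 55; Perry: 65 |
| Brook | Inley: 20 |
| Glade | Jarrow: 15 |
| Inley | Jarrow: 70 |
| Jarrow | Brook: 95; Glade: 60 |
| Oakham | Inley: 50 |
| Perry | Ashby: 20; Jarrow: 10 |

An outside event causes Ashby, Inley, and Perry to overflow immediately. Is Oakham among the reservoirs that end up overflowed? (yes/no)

no

Round 1 — Ashby, Inley, Perry overflow (initial).
  Glade: +65 → 65 < 120
  Jarrow: +70+10 → 80 ≥ 40
  Oakham: +55 → 55 < 70
Round 2 — Jarrow overflows.
  Brook: +95 → 95 ≥ 40
  Glade: +60 → 125 ≥ 120
Round 3 — Brook, Glade overflow.
No further overflows.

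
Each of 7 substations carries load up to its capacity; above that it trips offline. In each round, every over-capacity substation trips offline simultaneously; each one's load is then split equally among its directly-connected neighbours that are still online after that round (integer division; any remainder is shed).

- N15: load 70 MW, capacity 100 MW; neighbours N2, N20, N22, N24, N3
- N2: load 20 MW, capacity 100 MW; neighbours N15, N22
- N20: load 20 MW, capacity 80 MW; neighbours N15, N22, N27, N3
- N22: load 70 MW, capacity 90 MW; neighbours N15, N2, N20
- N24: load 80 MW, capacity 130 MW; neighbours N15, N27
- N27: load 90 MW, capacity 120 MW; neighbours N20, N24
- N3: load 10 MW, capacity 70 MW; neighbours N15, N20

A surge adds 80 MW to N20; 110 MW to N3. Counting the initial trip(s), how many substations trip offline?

7

Round 1 — N20 at 100 > 80; N3 at 120 > 70. N20, N3 trip offline.
  N20 sheds 100 MW to N15, N22, N27: 33 each (1 lost).
    N15: 70+33 = 103 > 100
    N22: 70+33 = 103 > 90
    N27: 90+33 = 123 > 120
  N3 sheds 120 MW to N15: 120 each.
    N15: 103+120 = 223 > 100
Round 2 — N15, N22, N27 trip offline.
  N15 sheds 223 MW to N2, N24: 111 each (1 lost).
    N2: 20+111 = 131 > 100
    N24: 80+111 = 191 > 130
  N22 sheds 103 MW to N2: 103 each.
    N2: 131+103 = 234 > 100
  N27 sheds 123 MW to N24: 123 each.
    N24: 191+123 = 314 > 130
Round 3 — N2, N24 trip offline.
  N2 sheds 234 MW: no online neighbours, lost.
  N24 sheds 314 MW: no online neighbours, lost.
No further trips.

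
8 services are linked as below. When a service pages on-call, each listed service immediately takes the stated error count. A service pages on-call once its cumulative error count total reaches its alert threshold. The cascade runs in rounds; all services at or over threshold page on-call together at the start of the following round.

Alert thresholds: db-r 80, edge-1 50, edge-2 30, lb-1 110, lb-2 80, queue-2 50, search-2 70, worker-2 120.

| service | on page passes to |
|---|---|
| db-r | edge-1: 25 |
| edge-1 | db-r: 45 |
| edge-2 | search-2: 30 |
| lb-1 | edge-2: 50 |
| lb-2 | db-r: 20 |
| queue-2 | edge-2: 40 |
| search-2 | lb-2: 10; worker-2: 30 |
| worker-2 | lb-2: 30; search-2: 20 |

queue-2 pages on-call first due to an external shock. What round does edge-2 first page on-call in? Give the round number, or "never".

2

Round 1 — queue-2 pages on-call (initial).
  edge-2: +40 → 40 ≥ 30
Round 2 — edge-2 pages on-call.
  search-2: +30 → 30 < 70
No further pages.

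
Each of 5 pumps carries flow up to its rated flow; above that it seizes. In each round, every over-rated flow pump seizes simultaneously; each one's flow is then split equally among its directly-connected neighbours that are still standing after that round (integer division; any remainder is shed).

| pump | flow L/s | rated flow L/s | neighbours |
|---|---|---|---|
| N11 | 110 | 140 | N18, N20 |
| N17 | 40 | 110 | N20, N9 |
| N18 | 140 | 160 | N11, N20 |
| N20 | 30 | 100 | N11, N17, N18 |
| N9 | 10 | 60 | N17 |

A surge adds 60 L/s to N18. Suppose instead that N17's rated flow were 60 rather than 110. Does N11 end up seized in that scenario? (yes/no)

With N17's rated flow at 60:
Round 1 — N18 at 200 > 160. N18 seizes.
  N18 sheds 200 L/s to N11, N20: 100 each.
    N11: 110+100 = 210 > 140
    N20: 30+100 = 130 > 100
Round 2 — N11, N20 seize.
  N11 sheds 210 L/s: no online neighbours, lost.
  N20 sheds 130 L/s to N17: 130 each.
    N17: 40+130 = 170 > 60
Round 3 — N17 seizes.
  N17 sheds 170 L/s to N9: 170 each.
    N9: 10+170 = 180 > 60
Round 4 — N9 seizes.
  N9 sheds 180 L/s: no online neighbours, lost.
No further seizures.

yes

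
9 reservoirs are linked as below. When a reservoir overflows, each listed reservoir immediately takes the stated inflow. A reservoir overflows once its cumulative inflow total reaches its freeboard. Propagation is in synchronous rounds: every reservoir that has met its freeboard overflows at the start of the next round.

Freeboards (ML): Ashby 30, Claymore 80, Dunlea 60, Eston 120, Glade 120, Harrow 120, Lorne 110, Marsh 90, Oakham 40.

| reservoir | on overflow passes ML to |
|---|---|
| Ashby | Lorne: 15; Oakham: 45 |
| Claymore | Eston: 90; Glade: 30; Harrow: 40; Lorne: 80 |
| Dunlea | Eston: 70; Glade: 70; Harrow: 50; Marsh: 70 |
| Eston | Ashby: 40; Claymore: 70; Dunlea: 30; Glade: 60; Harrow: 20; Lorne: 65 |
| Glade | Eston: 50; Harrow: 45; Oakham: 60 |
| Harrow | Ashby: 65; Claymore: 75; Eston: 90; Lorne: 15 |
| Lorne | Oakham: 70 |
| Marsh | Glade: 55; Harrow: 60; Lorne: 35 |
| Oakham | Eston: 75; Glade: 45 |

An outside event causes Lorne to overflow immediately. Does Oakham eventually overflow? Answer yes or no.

Round 1 — Lorne overflows (initial).
  Oakham: +70 → 70 ≥ 40
Round 2 — Oakham overflows.
  Eston: +75 → 75 < 120
  Glade: +45 → 45 < 120
No further overflows.

yes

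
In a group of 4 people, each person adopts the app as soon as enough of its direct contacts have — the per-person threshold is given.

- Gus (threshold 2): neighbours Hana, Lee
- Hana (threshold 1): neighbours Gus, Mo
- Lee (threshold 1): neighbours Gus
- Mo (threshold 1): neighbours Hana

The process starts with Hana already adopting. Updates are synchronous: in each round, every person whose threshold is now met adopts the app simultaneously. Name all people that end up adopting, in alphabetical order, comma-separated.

Hana, Mo

Round 1 — Hana adopts the app (initial).
Round 2 — checking thresholds:
  Gus: 1 of 2 neighbours < 2, holds.
  Mo: 1 of 1 neighbours ≥ 1, adopts the app.
Round 3 — no new adoptions; cascade stops.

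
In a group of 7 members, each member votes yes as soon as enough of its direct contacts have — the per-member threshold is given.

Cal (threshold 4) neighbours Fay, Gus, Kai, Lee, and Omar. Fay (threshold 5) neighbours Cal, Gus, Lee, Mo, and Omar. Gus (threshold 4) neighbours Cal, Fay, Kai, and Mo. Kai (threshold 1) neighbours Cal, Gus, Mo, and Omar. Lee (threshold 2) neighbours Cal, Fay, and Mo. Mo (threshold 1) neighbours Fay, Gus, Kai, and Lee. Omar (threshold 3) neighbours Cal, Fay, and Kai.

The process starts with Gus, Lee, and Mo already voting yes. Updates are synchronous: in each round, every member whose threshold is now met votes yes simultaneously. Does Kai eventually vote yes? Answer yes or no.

Round 1 — Gus, Lee, Mo vote yes (initial).
Round 2 — checking thresholds:
  Cal: 2 of 5 neighbours < 4, holds.
  Fay: 3 of 5 neighbours < 5, holds.
  Kai: 2 of 4 neighbours ≥ 1, votes yes.
Round 3 — no new yes votes; cascade stops.

yes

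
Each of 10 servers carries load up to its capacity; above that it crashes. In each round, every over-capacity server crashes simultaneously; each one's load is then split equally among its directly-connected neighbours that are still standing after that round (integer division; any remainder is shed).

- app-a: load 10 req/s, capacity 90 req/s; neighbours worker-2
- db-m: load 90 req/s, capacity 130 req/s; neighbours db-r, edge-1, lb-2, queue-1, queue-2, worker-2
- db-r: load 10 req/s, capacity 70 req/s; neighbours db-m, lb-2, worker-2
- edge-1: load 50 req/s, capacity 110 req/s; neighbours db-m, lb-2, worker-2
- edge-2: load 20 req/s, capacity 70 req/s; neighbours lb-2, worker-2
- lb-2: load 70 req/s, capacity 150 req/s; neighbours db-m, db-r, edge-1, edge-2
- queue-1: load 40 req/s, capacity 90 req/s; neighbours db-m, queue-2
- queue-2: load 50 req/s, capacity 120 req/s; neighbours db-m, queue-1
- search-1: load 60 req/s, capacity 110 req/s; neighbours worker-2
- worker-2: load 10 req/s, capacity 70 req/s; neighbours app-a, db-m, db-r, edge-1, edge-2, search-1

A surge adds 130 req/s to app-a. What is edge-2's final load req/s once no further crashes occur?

50

Round 1 — app-a at 140 > 90. app-a crashes.
  app-a sheds 140 req/s to worker-2: 140 each.
    worker-2: 10+140 = 150 > 70
Round 2 — worker-2 crashes.
  worker-2 sheds 150 req/s to db-m, db-r, edge-1, edge-2, search-1: 30 each.
    db-m: 90+30 = 120 ≤ 130
    db-r: 10+30 = 40 ≤ 70
    edge-1: 50+30 = 80 ≤ 110
    edge-2: 20+30 = 50 ≤ 70
    search-1: 60+30 = 90 ≤ 110
No further crashes.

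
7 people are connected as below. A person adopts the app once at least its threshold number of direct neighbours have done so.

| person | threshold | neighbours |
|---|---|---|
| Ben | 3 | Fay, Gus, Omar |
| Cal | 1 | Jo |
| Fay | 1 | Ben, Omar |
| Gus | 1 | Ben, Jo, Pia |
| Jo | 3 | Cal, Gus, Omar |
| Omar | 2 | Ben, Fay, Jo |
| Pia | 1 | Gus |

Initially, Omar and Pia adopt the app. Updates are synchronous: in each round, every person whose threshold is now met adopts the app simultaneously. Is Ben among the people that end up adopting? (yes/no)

yes

Round 1 — Omar, Pia adopt the app (initial).
Round 2 — checking thresholds:
  Ben: 1 of 3 neighbours < 3, below threshold.
  Fay: 1 of 2 neighbours ≥ 1, adopts the app.
  Gus: 1 of 3 neighbours ≥ 1, adopts the app.
  Jo: 1 of 3 neighbours < 3, below threshold.
Round 3 — checking thresholds:
  Ben: 3 of 3 neighbours ≥ 3, adopts the app.
  Jo: 2 of 3 neighbours < 3, below threshold.
Round 4 — no new adoptions; cascade stops.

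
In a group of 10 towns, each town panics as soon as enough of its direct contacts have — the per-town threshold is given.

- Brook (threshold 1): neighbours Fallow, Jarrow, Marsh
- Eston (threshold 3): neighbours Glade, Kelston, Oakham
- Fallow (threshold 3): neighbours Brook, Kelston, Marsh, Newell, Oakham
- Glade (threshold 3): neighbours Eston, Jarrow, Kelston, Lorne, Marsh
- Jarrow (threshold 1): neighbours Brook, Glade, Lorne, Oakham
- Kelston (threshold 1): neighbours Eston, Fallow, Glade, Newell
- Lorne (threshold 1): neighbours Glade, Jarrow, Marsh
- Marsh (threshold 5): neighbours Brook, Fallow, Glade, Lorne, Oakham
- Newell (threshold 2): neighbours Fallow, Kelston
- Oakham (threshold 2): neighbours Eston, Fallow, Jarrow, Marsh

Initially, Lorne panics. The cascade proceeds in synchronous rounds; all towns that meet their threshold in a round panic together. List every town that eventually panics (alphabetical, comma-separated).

Round 1 — Lorne panics (initial).
Round 2 — checking thresholds:
  Glade: 1 of 5 neighbours < 3, below threshold.
  Jarrow: 1 of 4 neighbours ≥ 1, panics.
  Marsh: 1 of 5 neighbours < 5, below threshold.
Round 3 — checking thresholds:
  Brook: 1 of 3 neighbours ≥ 1, panics.
  Glade: 2 of 5 neighbours < 3, below threshold.
  Marsh: 1 of 5 neighbours < 5, below threshold.
  Oakham: 1 of 4 neighbours < 2, below threshold.
Round 4 — no new panics; cascade stops.

Brook, Jarrow, Lorne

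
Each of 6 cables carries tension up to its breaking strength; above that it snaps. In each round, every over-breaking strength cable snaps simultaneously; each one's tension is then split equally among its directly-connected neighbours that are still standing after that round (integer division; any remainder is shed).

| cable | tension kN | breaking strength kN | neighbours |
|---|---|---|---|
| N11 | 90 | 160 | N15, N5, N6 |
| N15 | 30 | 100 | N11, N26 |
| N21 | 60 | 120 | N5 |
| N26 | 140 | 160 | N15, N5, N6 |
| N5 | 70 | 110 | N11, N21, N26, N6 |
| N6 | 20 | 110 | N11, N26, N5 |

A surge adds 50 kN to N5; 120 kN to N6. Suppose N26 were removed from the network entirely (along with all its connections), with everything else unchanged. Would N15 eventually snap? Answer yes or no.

With N26 removed:
Round 1 — N5 at 120 > 110; N6 at 140 > 110. N5, N6 snap.
  N5 sheds 120 kN to N11, N21: 60 each.
    N11: 90+60 = 150 ≤ 160
    N21: 60+60 = 120 ≤ 120
  N6 sheds 140 kN to N11: 140 each.
    N11: 150+140 = 290 > 160
Round 2 — N11 snaps.
  N11 sheds 290 kN to N15: 290 each.
    N15: 30+290 = 320 > 100
Round 3 — N15 snaps.
  N15 sheds 320 kN: no online neighbours, lost.
No further breaks.

yes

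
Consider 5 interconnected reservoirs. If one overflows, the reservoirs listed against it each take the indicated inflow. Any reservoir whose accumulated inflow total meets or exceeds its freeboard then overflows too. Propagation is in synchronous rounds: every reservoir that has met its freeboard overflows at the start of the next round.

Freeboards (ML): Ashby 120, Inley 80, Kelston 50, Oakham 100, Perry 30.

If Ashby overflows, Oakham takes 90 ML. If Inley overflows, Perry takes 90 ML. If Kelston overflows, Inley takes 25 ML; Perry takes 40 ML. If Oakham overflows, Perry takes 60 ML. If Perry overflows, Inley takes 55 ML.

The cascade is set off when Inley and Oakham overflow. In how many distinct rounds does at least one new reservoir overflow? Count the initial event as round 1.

Round 1 — Inley, Oakham overflow (initial).
  Perry: +90+60 → 150 ≥ 30
Round 2 — Perry overflows.
No further overflows.

2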